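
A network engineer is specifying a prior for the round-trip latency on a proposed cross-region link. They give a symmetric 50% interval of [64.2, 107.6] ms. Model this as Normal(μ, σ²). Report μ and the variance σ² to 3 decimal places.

μ = 85.900, σ² = 1035.068

A symmetric 50% interval runs μ ± z·σ with z = 0.6745.
Half-width = 21.7, so σ = 21.7/0.6745 = 32.1725 and σ² = 1035.068.
μ is the interval midpoint, 85.900.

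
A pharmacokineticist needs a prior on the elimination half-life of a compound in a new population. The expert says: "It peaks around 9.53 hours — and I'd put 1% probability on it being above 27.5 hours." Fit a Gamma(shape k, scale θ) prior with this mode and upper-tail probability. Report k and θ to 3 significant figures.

k ≈ 5.05, θ ≈ 2.36

Gamma(k,θ) with k>1 has mode (k−1)θ, so θ = 9.53/(k−1).
Need P(X < 27.5) = 0.99 with θ tied to k this way. Start at k = 2, θ = 9.53: P(X<27.5) ≈ 0.783.
Too low — raise k to concentrate. Iterating converges to k ≈ 5.05.
Then θ = 9.53/(5.05−1) ≈ 2.36.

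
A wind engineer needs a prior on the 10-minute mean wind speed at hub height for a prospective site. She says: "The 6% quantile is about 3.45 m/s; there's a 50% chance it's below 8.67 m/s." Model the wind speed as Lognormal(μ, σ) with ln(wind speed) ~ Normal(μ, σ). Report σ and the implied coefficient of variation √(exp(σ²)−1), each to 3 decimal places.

σ ≈ 0.593, CV ≈ 0.649

If T ~ Lognormal(μ,σ) then ln T ~ Normal(μ,σ), so the p-quantile of ln T is μ + z_p·σ.
ln(3.45) = 1.238 and ln(8.67) = 2.16; z_{0.06} = -1.555, z_{0.5} = 0.
σ = (2.16 − 1.238)/(0 − (-1.555)) = 0.593.
μ = 1.238 − (-1.555)·0.593 = 2.160.
CV = √(exp(σ²)−1) = √(exp(0.3513)−1) = 0.649.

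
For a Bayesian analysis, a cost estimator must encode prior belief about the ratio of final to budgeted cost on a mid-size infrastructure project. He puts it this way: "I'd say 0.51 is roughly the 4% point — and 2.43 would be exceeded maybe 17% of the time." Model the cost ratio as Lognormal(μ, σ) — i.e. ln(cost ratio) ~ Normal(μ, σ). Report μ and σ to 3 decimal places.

If T ~ Lognormal(μ,σ) then ln T ~ Normal(μ,σ), so the p-quantile of ln T is μ + z_p·σ.
ln(0.51) = -0.6733 and ln(2.43) = 0.8879; z_{0.04} = -1.751, z_{0.83} = 0.9542.
σ = (0.8879 − -0.6733)/(0.9542 − (-1.751)) = 0.577.
μ = -0.6733 − (-1.751)·0.577 = 0.337.

μ ≈ 0.337, σ ≈ 0.577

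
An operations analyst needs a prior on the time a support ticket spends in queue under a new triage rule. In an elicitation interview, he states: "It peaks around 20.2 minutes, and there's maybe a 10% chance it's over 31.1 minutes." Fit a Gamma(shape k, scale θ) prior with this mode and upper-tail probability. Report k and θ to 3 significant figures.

k ≈ 11, θ ≈ 2.01

Gamma(k,θ) with k>1 has mode (k−1)θ, so θ = 20.2/(k−1).
Need P(X < 31.1) = 0.9 with θ tied to k this way. Start at k = 2, θ = 20.2: P(X<31.1) ≈ 0.455.
Too low — raise k to concentrate. Iterating converges to k ≈ 11.
Then θ = 20.2/(11−1) ≈ 2.01.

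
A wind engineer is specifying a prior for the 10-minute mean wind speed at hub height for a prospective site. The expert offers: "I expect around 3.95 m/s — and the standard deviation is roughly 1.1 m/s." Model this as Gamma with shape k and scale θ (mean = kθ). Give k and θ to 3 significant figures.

For Gamma(k, scale θ): mean = kθ, variance = kθ², so CV = 1/√k.
CV = SD/mean = 1.1/3.95 = 0.2785, hence k = 1/CV² = 12.9.
Then θ = mean/k = 3.95/12.9 = 0.306.

k ≈ 12.9, θ ≈ 0.306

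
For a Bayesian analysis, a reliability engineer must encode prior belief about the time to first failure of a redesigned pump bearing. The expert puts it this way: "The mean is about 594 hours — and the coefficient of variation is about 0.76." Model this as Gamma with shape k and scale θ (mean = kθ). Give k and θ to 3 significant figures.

k ≈ 1.73, θ ≈ 343

For Gamma(k, scale θ): mean = kθ, variance = kθ², so CV = 1/√k.
CV = 0.76, hence k = 1/CV² = 1.73.
Then θ = mean/k = 594/1.73 = 343.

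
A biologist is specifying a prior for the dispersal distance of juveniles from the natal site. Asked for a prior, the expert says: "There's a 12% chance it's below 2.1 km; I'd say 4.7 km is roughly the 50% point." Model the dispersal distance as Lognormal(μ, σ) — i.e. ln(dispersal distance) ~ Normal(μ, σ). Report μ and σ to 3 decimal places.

If T ~ Lognormal(μ,σ) then ln T ~ Normal(μ,σ), so the p-quantile of ln T is μ + z_p·σ.
ln(2.1) = 0.7419 and ln(4.7) = 1.548; z_{0.12} = -1.175, z_{0.5} = 0.
σ = (1.548 − 0.7419)/(0 − (-1.175)) = 0.686.
μ = 0.7419 − (-1.175)·0.686 = 1.548.

μ ≈ 1.548, σ ≈ 0.686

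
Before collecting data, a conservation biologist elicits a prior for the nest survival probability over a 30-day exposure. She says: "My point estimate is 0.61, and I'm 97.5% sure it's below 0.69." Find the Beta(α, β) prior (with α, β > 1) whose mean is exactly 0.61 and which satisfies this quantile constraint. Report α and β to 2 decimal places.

α ≈ 82.97, β ≈ 53.04

With mean 0.61 fixed, write α = 0.61s, β = 0.39s where s = α+β.
Need P(θ < 0.69) = 0.975 under Beta(0.61s, 0.39s). Normal approximation: (q−m)/√(m(1−m)/s) ≈ z_{0.975} = 1.96, so s ≈ 0.61·0.39·(1.96)²/(0.69−0.61)² = 142.8.
At s = 142.8: P(θ<0.69) ≈ 0.978. Adjusting to match 0.975 gives s ≈ 136.01.
So α = 0.61·136.01 ≈ 82.97, β = 0.39·136.01 ≈ 53.04.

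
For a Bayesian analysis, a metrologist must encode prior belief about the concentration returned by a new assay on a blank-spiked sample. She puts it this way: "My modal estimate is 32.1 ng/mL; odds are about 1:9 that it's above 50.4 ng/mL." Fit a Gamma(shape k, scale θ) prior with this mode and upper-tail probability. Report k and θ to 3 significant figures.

Gamma(k,θ) with k>1 has mode (k−1)θ, so θ = 32.1/(k−1).
Need P(X < 50.4) = 0.9 with θ tied to k this way. Start at k = 2, θ = 32.1: P(X<50.4) ≈ 0.465.
Too low — raise k to concentrate. Iterating converges to k ≈ 10.2.
Then θ = 32.1/(10.2−1) ≈ 3.49.

k ≈ 10.2, θ ≈ 3.49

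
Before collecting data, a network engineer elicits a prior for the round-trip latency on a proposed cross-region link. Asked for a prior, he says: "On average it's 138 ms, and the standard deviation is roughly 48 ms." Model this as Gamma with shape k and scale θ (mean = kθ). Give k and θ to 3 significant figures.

k ≈ 8.27, θ ≈ 16.7

For Gamma(k, scale θ): mean = kθ, variance = kθ², so CV = 1/√k.
CV = SD/mean = 48/138 = 0.3478, hence k = 1/CV² = 8.27.
Then θ = mean/k = 138/8.27 = 16.7.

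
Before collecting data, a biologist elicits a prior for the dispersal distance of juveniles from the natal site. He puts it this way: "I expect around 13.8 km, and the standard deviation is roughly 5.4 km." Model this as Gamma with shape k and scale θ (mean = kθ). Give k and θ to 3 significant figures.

k ≈ 6.53, θ ≈ 2.11

For Gamma(k, scale θ): mean = kθ, variance = kθ², so CV = 1/√k.
CV = SD/mean = 5.4/13.8 = 0.3913, hence k = 1/CV² = 6.53.
Then θ = mean/k = 13.8/6.53 = 2.11.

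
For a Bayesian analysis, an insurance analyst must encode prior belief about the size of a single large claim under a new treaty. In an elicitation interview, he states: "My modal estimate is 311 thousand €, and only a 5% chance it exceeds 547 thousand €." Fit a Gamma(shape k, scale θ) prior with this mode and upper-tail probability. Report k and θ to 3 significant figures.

Gamma(k,θ) with k>1 has mode (k−1)θ, so θ = 311/(k−1).
Need P(X < 547) = 0.95 with θ tied to k this way. Start at k = 2, θ = 311: P(X<547) ≈ 0.525.
Too low — raise k to concentrate. Iterating converges to k ≈ 9.75.
Then θ = 311/(9.75−1) ≈ 35.6.

k ≈ 9.75, θ ≈ 35.6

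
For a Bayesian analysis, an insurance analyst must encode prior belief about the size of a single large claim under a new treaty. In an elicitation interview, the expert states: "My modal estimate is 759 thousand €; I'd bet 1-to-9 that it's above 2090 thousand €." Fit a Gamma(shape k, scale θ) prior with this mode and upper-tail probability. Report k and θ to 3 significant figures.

Gamma(k,θ) with k>1 has mode (k−1)θ, so θ = 759/(k−1).
Need P(X < 2090) = 0.9 with θ tied to k this way. Start at k = 2, θ = 759: P(X<2090) ≈ 0.761.
Too low — raise k to concentrate. Iterating converges to k ≈ 2.86.
Then θ = 759/(2.86−1) ≈ 407.

k ≈ 2.86, θ ≈ 407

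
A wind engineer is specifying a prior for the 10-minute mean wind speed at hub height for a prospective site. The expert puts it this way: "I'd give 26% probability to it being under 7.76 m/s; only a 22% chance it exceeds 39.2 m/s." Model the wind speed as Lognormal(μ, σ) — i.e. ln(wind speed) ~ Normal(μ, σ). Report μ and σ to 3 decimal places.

If T ~ Lognormal(μ,σ) then ln T ~ Normal(μ,σ), so the p-quantile of ln T is μ + z_p·σ.
ln(7.76) = 2.049 and ln(39.2) = 3.669; z_{0.26} = -0.6433, z_{0.78} = 0.7722.
σ = (3.669 − 2.049)/(0.7722 − (-0.6433)) = 1.144.
μ = 2.049 − (-0.6433)·1.144 = 2.785.

μ ≈ 2.785, σ ≈ 1.144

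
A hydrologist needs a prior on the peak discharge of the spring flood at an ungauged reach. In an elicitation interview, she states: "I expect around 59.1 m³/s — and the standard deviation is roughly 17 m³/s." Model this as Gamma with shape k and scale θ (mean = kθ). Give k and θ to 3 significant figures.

k ≈ 12.1, θ ≈ 4.89

For Gamma(k, scale θ): mean = kθ, variance = kθ², so CV = 1/√k.
CV = SD/mean = 17/59.1 = 0.2876, hence k = 1/CV² = 12.1.
Then θ = mean/k = 59.1/12.1 = 4.89.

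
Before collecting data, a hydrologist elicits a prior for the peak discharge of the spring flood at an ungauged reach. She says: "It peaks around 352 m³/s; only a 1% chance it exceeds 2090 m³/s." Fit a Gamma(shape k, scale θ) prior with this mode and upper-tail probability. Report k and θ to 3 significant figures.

Gamma(k,θ) with k>1 has mode (k−1)θ, so θ = 352/(k−1).
Need P(X < 2090) = 0.99 with θ tied to k this way. Start at k = 2, θ = 352: P(X<2090) ≈ 0.982.
Too low — raise k to concentrate. Iterating converges to k ≈ 2.17.
Then θ = 352/(2.17−1) ≈ 301.

k ≈ 2.17, θ ≈ 301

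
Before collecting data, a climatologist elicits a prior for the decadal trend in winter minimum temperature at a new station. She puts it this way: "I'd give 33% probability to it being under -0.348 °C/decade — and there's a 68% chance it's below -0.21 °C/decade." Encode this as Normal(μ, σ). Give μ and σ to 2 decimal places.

μ = -0.28, σ = 0.15

For Normal(μ,σ), the p-quantile is μ + z_p·σ. Here z_{0.33} = -0.4399, z_{0.68} = 0.4677.
So -0.348 = μ − 0.4399σ and -0.21 = μ + 0.4677σ.
Subtracting: σ = (-0.21 − -0.348)/(0.4677 − (-0.4399)) = 0.15.
Then μ = -0.348 − (-0.4399)·0.15 = -0.28.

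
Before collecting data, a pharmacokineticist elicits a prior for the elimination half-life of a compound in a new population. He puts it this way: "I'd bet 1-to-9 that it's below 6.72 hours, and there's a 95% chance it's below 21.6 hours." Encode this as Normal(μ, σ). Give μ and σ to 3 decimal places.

The p-quantile of Normal(μ,σ) is μ + z_p·σ, with z_{0.1} = -1.282 and z_{0.95} = 1.645.
Eliminate σ: μ = (z₂·x₁ − z₁·x₂)/(z₂ − z₁) = (1.645·6.72 − (-1.282)·21.6)/2.926 = 13.236.
Then σ = (x₂ − x₁)/(z₂ − z₁) = (21.6 − 6.72)/2.926 = 5.085.

μ = 13.236, σ = 5.085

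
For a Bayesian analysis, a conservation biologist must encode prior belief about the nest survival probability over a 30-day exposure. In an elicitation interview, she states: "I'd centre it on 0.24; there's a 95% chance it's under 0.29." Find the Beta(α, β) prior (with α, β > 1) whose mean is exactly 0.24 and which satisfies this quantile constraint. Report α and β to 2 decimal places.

With mean 0.24 fixed, write α = 0.24s, β = 0.76s where s = α+β.
Need P(θ < 0.29) = 0.95 under Beta(0.24s, 0.76s). Normal approximation: (q−m)/√(m(1−m)/s) ≈ z_{0.95} = 1.64, so s ≈ 0.24·0.76·(1.64)²/(0.29−0.24)² = 197.4.
At s = 197.4: P(θ<0.29) ≈ 0.946. Adjusting to match 0.95 gives s ≈ 207.93.
So α = 0.24·207.93 ≈ 49.90, β = 0.76·207.93 ≈ 158.03.

α ≈ 49.90, β ≈ 158.03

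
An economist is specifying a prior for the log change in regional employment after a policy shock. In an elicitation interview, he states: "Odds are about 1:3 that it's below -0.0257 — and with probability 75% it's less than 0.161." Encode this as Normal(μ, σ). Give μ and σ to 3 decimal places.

For Normal(μ,σ), the p-quantile is μ + z_p·σ. Here z_{0.25} = -0.6745, z_{0.75} = 0.6745.
So -0.0257 = μ − 0.6745σ and 0.161 = μ + 0.6745σ.
Subtracting: σ = (0.161 − -0.0257)/(0.6745 − (-0.6745)) = 0.138.
Then μ = -0.0257 − (-0.6745)·0.138 = 0.068.

μ = 0.068, σ = 0.138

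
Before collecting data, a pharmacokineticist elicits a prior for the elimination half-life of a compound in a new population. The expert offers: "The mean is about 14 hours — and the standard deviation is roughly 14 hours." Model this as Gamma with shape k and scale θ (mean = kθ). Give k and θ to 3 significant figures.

For Gamma(k, scale θ): mean = kθ, variance = kθ², so CV = 1/√k.
CV = SD/mean = 14/14 = 1, hence k = 1/CV² = 1.
Then θ = mean/k = 14/1 = 14.

k ≈ 1, θ ≈ 14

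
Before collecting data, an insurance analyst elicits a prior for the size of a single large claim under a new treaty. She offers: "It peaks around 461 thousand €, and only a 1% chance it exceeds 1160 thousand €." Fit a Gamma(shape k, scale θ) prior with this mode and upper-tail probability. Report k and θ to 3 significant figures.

Gamma(k,θ) with k>1 has mode (k−1)θ, so θ = 461/(k−1).
Need P(X < 1160) = 0.99 with θ tied to k this way. Start at k = 2, θ = 461: P(X<1160) ≈ 0.716.
Too low — raise k to concentrate. Iterating converges to k ≈ 6.5.
Then θ = 461/(6.5−1) ≈ 83.8.

k ≈ 6.5, θ ≈ 83.8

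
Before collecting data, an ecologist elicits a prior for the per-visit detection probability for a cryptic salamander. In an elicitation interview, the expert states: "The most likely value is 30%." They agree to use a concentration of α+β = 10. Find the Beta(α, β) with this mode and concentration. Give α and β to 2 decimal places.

For α,β > 1 the Beta mode is (α−1)/(α+β−2). With α+β = 10, the mode is (α−1)/8.
Set (α−1)/8 = 0.3 → α = 1 + 0.3·8 = 3.40.
β = 10 − α = 6.60.

α = 3.40, β = 6.60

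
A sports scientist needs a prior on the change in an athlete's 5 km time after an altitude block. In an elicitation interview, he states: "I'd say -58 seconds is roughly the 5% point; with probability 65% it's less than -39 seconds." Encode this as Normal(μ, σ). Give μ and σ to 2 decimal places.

The p-quantile of Normal(μ,σ) is μ + z_p·σ, with z_{0.05} = -1.645 and z_{0.65} = 0.3853.
Eliminate σ: μ = (z₂·x₁ − z₁·x₂)/(z₂ − z₁) = (0.3853·-58 − (-1.645)·-39)/2.03 = -42.61.
Then σ = (x₂ − x₁)/(z₂ − z₁) = (-39 − -58)/2.03 = 9.36.

μ = -42.61, σ = 9.36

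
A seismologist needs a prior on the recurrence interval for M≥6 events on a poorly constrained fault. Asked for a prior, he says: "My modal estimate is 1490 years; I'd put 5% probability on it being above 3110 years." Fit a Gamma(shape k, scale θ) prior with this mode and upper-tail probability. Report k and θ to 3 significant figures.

Gamma(k,θ) with k>1 has mode (k−1)θ, so θ = 1490/(k−1).
Need P(X < 3110) = 0.95 with θ tied to k this way. Start at k = 2, θ = 1490: P(X<3110) ≈ 0.617.
Too low — raise k to concentrate. Iterating converges to k ≈ 6.1.
Then θ = 1490/(6.1−1) ≈ 292.

k ≈ 6.1, θ ≈ 292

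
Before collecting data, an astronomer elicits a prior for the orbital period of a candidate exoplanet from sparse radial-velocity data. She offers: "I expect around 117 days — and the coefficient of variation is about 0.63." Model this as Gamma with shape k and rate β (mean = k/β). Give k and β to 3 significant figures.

k ≈ 2.52, β ≈ 0.0215

For Gamma(k, rate β): mean = k/β, variance = k/β², so CV = 1/√k.
CV = 0.63, hence k = 1/CV² = 2.52.
Then β = k/mean = 2.52/117 = 0.0215.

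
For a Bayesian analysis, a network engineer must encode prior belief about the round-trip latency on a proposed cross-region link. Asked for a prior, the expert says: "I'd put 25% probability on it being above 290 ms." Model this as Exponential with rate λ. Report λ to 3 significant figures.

P(T > 290.0) = e^(−λ·290.0) = 0.25, so λ = −ln(0.25)/290.0 = 0.00478.

λ ≈ 0.00478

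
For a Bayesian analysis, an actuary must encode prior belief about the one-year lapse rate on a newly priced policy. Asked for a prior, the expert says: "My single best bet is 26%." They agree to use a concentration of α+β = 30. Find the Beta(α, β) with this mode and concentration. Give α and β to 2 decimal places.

For α,β > 1 the Beta mode is (α−1)/(α+β−2). With α+β = 30, the mode is (α−1)/28.
Set (α−1)/28 = 0.26 → α = 1 + 0.26·28 = 8.28.
β = 30 − α = 21.72.

α = 8.28, β = 21.72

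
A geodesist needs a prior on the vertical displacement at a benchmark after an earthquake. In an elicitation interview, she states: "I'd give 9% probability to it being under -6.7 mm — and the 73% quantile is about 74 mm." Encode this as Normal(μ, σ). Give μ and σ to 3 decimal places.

μ = 48.685, σ = 41.309

For Normal(μ,σ), the p-quantile is μ + z_p·σ. Here z_{0.09} = -1.341, z_{0.73} = 0.6128.
So -6.7 = μ − 1.341σ and 74 = μ + 0.6128σ.
Subtracting: σ = (74 − -6.7)/(0.6128 − (-1.341)) = 41.309.
Then μ = -6.7 − (-1.341)·41.309 = 48.685.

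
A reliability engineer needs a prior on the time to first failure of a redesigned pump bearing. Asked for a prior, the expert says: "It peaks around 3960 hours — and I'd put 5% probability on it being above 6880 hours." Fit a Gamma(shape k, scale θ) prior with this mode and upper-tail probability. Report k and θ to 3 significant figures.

k ≈ 10.1, θ ≈ 433

Gamma(k,θ) with k>1 has mode (k−1)θ, so θ = 3960/(k−1).
Need P(X < 6880) = 0.95 with θ tied to k this way. Start at k = 2, θ = 3960: P(X<6880) ≈ 0.518.
Too low — raise k to concentrate. Iterating converges to k ≈ 10.1.
Then θ = 3960/(10.1−1) ≈ 433.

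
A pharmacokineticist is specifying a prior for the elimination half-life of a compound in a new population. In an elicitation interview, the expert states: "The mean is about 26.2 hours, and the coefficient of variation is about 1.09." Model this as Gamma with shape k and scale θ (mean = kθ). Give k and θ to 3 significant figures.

For Gamma(k, scale θ): mean = kθ, variance = kθ², so CV = 1/√k.
CV = 1.09, hence k = 1/CV² = 0.842.
Then θ = mean/k = 26.2/0.842 = 31.1.

k ≈ 0.842, θ ≈ 31.1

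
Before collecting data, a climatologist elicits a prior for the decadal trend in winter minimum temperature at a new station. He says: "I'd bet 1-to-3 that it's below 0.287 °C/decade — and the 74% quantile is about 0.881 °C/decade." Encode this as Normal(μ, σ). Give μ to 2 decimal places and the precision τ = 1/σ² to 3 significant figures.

μ = 0.59, τ = 4.92

The p-quantile of Normal(μ,σ) is μ + z_p·σ, with z_{0.25} = -0.6745 and z_{0.74} = 0.6433.
Eliminate σ: μ = (z₂·x₁ − z₁·x₂)/(z₂ − z₁) = (0.6433·0.287 − (-0.6745)·0.881)/1.318 = 0.59.
Then σ = (x₂ − x₁)/(z₂ − z₁) = (0.881 − 0.287)/1.318 = 0.45.
Precision τ = 1/σ² = 1/0.4507² = 4.92.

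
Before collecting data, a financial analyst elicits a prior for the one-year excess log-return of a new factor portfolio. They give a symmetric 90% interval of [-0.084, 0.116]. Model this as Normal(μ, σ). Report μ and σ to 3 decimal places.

μ = 0.016, σ = 0.061

A symmetric 90% interval runs μ ± z·σ with z = 1.645.
Half-width = 0.1, so σ = 0.1/1.645 = 0.061.
μ is the interval midpoint, 0.016.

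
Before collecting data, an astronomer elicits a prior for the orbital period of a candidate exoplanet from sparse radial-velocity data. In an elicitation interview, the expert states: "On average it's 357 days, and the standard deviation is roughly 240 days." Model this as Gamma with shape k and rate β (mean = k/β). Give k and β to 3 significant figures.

For Gamma(k, rate β): mean = k/β, variance = k/β², so CV = 1/√k.
CV = SD/mean = 240/357 = 0.6723, hence k = 1/CV² = 2.21.
Then β = k/mean = 2.21/357 = 0.0062.

k ≈ 2.21, β ≈ 0.0062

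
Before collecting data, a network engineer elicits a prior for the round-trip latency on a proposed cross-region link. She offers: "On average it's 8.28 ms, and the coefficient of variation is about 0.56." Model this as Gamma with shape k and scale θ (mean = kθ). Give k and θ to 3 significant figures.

For Gamma(k, scale θ): mean = kθ, variance = kθ², so CV = 1/√k.
CV = 0.56, hence k = 1/CV² = 3.19.
Then θ = mean/k = 8.28/3.19 = 2.6.

k ≈ 3.19, θ ≈ 2.6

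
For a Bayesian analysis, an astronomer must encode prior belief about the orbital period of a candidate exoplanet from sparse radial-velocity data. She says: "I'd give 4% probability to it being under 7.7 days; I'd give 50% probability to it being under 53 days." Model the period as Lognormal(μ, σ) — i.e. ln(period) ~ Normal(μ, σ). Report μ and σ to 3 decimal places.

If T ~ Lognormal(μ,σ) then ln T ~ Normal(μ,σ), so the p-quantile of ln T is μ + z_p·σ.
ln(7.7) = 2.041 and ln(53) = 3.97; z_{0.04} = -1.751, z_{0.5} = 0.
σ = (3.97 − 2.041)/(0 − (-1.751)) = 1.102.
μ = 2.041 − (-1.751)·1.102 = 3.970.

μ ≈ 3.970, σ ≈ 1.102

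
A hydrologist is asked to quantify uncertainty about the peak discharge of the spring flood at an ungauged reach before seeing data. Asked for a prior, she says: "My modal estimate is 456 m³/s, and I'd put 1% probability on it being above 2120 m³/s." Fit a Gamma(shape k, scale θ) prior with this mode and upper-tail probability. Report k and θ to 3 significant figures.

k ≈ 2.7, θ ≈ 269

Gamma(k,θ) with k>1 has mode (k−1)θ, so θ = 456/(k−1).
Need P(X < 2120) = 0.99 with θ tied to k this way. Start at k = 2, θ = 456: P(X<2120) ≈ 0.946.
Too low — raise k to concentrate. Iterating converges to k ≈ 2.7.
Then θ = 456/(2.7−1) ≈ 269.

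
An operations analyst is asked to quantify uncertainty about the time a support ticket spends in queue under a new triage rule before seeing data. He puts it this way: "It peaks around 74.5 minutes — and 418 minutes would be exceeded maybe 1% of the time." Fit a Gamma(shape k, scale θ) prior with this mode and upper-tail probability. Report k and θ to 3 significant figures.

Gamma(k,θ) with k>1 has mode (k−1)θ, so θ = 74.5/(k−1).
Need P(X < 418) = 0.99 with θ tied to k this way. Start at k = 2, θ = 74.5: P(X<418) ≈ 0.976.
Too low — raise k to concentrate. Iterating converges to k ≈ 2.27.
Then θ = 74.5/(2.27−1) ≈ 58.6.

k ≈ 2.27, θ ≈ 58.6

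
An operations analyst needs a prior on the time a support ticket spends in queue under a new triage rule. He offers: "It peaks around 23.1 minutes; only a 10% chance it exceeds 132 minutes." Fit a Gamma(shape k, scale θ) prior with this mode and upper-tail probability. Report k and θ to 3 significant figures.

k ≈ 1.56, θ ≈ 40.9

Gamma(k,θ) with k>1 has mode (k−1)θ, so θ = 23.1/(k−1).
Need P(X < 132) = 0.9 with θ tied to k this way. Start at k = 2, θ = 23.1: P(X<132) ≈ 0.978.
Too high — lower k to spread out. Iterating converges to k ≈ 1.56.
Then θ = 23.1/(1.56−1) ≈ 40.9.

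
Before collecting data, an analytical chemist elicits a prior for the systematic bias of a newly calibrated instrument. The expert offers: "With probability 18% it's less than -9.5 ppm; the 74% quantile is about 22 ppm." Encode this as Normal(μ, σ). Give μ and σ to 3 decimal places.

For Normal(μ,σ), the p-quantile is μ + z_p·σ. Here z_{0.18} = -0.9154, z_{0.74} = 0.6433.
So -9.5 = μ − 0.9154σ and 22 = μ + 0.6433σ.
Subtracting: σ = (22 − -9.5)/(0.6433 − (-0.9154)) = 20.209.
Then μ = -9.5 − (-0.9154)·20.209 = 8.999.

μ = 8.999, σ = 20.209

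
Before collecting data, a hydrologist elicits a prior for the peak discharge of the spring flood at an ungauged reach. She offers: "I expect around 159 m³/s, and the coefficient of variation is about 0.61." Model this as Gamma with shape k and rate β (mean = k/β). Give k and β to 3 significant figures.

For Gamma(k, rate β): mean = k/β, variance = k/β², so CV = 1/√k.
CV = 0.61, hence k = 1/CV² = 2.69.
Then β = k/mean = 2.69/159 = 0.0169.

k ≈ 2.69, β ≈ 0.0169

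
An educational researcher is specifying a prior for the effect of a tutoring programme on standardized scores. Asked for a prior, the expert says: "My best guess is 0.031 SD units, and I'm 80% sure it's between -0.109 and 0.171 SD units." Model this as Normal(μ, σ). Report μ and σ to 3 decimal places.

μ = 0.031, σ = 0.109

A symmetric 80% interval runs μ ± z·σ with z = 1.282.
Half-width = 0.14, so σ = 0.14/1.282 = 0.109.
μ is the stated best guess, 0.031.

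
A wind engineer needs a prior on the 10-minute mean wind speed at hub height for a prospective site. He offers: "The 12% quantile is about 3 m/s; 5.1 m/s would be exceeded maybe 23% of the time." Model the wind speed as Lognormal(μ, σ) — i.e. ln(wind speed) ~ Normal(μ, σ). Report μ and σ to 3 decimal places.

μ ≈ 1.424, σ ≈ 0.277

If T ~ Lognormal(μ,σ) then ln T ~ Normal(μ,σ), so the p-quantile of ln T is μ + z_p·σ.
ln(3) = 1.099 and ln(5.1) = 1.629; z_{0.12} = -1.175, z_{0.77} = 0.7388.
σ = (1.629 − 1.099)/(0.7388 − (-1.175)) = 0.277.
μ = 1.099 − (-1.175)·0.277 = 1.424.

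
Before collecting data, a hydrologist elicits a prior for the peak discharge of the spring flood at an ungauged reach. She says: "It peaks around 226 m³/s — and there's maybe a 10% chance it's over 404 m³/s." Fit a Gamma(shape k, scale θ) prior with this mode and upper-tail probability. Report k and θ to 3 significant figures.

Gamma(k,θ) with k>1 has mode (k−1)θ, so θ = 226/(k−1).
Need P(X < 404) = 0.9 with θ tied to k this way. Start at k = 2, θ = 226: P(X<404) ≈ 0.533.
Too low — raise k to concentrate. Iterating converges to k ≈ 6.64.
Then θ = 226/(6.64−1) ≈ 40.1.

k ≈ 6.64, θ ≈ 40.1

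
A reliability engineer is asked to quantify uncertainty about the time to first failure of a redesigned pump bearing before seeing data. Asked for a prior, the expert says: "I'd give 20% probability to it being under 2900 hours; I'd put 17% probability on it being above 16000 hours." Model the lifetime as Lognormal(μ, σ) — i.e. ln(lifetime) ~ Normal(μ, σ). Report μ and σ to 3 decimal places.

μ ≈ 8.773, σ ≈ 0.951

If T ~ Lognormal(μ,σ) then ln T ~ Normal(μ,σ), so the p-quantile of ln T is μ + z_p·σ.
ln(2900) = 7.972 and ln(16000) = 9.68; z_{0.2} = -0.8416, z_{0.83} = 0.9542.
σ = (9.68 − 7.972)/(0.9542 − (-0.8416)) = 0.951.
μ = 7.972 − (-0.8416)·0.951 = 8.773.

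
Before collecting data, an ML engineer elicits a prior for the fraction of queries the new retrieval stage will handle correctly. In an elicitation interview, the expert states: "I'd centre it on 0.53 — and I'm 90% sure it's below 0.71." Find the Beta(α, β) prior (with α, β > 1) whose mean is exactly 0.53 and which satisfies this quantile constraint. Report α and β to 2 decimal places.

With mean 0.53 fixed, write α = 0.53s, β = 0.47s where s = α+β.
Need P(θ < 0.71) = 0.9 under Beta(0.53s, 0.47s). Normal approximation: (q−m)/√(m(1−m)/s) ≈ z_{0.9} = 1.28, so s ≈ 0.53·0.47·(1.28)²/(0.71−0.53)² = 12.6.
At s = 12.6: P(θ<0.71) ≈ 0.905. Adjusting to match 0.9 gives s ≈ 12.10.
So α = 0.53·12.10 ≈ 6.41, β = 0.47·12.10 ≈ 5.69.

α ≈ 6.41, β ≈ 5.69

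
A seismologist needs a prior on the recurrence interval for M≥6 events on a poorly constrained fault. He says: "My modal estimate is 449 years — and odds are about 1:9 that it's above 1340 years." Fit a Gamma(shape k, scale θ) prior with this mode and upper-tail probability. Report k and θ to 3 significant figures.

Gamma(k,θ) with k>1 has mode (k−1)θ, so θ = 449/(k−1).
Need P(X < 1340) = 0.9 with θ tied to k this way. Start at k = 2, θ = 449: P(X<1340) ≈ 0.799.
Too low — raise k to concentrate. Iterating converges to k ≈ 2.59.
Then θ = 449/(2.59−1) ≈ 282.

k ≈ 2.59, θ ≈ 282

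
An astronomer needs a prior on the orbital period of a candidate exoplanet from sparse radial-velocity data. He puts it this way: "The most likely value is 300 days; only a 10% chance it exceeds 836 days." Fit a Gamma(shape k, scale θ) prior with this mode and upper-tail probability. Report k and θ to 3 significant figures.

Gamma(k,θ) with k>1 has mode (k−1)θ, so θ = 300/(k−1).
Need P(X < 836) = 0.9 with θ tied to k this way. Start at k = 2, θ = 300: P(X<836) ≈ 0.767.
Too low — raise k to concentrate. Iterating converges to k ≈ 2.82.
Then θ = 300/(2.82−1) ≈ 165.

k ≈ 2.82, θ ≈ 165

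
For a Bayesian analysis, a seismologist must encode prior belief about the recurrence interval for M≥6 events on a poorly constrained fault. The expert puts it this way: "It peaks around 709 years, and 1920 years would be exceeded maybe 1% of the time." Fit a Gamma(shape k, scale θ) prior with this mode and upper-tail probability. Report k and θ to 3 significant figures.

k ≈ 5.65, θ ≈ 153

Gamma(k,θ) with k>1 has mode (k−1)θ, so θ = 709/(k−1).
Need P(X < 1920) = 0.99 with θ tied to k this way. Start at k = 2, θ = 709: P(X<1920) ≈ 0.753.
Too low — raise k to concentrate. Iterating converges to k ≈ 5.65.
Then θ = 709/(5.65−1) ≈ 153.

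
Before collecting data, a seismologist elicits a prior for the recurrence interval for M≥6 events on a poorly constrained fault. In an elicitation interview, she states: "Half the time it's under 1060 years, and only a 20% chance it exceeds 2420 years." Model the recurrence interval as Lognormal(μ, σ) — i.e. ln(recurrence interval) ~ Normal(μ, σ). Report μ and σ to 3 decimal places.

If T ~ Lognormal(μ,σ) then ln T ~ Normal(μ,σ), so the p-quantile of ln T is μ + z_p·σ.
ln(1060) = 6.966 and ln(2420) = 7.792; z_{0.5} = 0, z_{0.8} = 0.8416.
σ = (7.792 − 6.966)/(0.8416 − (0)) = 0.981.
μ = 6.966 − (0)·0.981 = 6.966.

μ ≈ 6.966, σ ≈ 0.981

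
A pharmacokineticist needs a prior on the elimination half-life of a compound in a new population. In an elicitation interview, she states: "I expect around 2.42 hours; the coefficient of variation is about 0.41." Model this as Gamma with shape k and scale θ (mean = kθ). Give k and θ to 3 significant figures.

k ≈ 5.95, θ ≈ 0.407

For Gamma(k, scale θ): mean = kθ, variance = kθ², so CV = 1/√k.
CV = 0.41, hence k = 1/CV² = 5.95.
Then θ = mean/k = 2.42/5.95 = 0.407.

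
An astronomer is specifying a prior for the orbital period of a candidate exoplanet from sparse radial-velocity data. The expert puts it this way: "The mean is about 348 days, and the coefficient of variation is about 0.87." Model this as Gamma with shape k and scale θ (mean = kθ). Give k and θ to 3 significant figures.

For Gamma(k, scale θ): mean = kθ, variance = kθ², so CV = 1/√k.
CV = 0.87, hence k = 1/CV² = 1.32.
Then θ = mean/k = 348/1.32 = 263.

k ≈ 1.32, θ ≈ 263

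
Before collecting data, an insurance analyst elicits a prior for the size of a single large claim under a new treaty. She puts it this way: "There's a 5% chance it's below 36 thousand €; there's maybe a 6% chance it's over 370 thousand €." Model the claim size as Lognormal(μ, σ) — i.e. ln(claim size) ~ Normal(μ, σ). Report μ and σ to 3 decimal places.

μ ≈ 4.781, σ ≈ 0.728

If T ~ Lognormal(μ,σ) then ln T ~ Normal(μ,σ), so the p-quantile of ln T is μ + z_p·σ.
ln(36) = 3.584 and ln(370) = 5.914; z_{0.05} = -1.645, z_{0.94} = 1.555.
σ = (5.914 − 3.584)/(1.555 − (-1.645)) = 0.728.
μ = 3.584 − (-1.645)·0.728 = 4.781.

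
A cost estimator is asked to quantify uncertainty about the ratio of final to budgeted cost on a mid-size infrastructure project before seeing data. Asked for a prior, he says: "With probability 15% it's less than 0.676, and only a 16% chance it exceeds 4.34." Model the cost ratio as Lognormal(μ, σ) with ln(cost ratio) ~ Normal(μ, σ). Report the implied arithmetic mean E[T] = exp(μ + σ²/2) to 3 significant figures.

E[T] ≈ 2.66

If T ~ Lognormal(μ,σ) then ln T ~ Normal(μ,σ), so the p-quantile of ln T is μ + z_p·σ.
ln(0.676) = -0.3916 and ln(4.34) = 1.468; z_{0.15} = -1.036, z_{0.84} = 0.9945.
σ = (1.468 − -0.3916)/(0.9945 − (-1.036)) = 0.916.
μ = -0.3916 − (-1.036)·0.916 = 0.557.
E[T] = exp(μ + σ²/2) = exp(0.557 + 0.4191) = 2.66.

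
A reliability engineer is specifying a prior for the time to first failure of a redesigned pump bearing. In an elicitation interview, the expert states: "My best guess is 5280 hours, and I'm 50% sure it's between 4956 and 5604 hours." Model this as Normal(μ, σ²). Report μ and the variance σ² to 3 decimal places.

A symmetric 50% interval runs μ ± z·σ with z = 0.6745.
Half-width = 324, so σ = 324/0.6745 = 480.3631 and σ² = 230748.726.
μ is the stated best guess, 5280.000.

μ = 5280.000, σ² = 230748.726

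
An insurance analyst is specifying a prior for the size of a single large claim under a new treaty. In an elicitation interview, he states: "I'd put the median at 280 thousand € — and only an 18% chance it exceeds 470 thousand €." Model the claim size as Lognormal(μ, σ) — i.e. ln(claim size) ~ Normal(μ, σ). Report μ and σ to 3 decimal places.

μ ≈ 5.635, σ ≈ 0.566

If T ~ Lognormal(μ,σ) then ln T ~ Normal(μ,σ), so the p-quantile of ln T is μ + z_p·σ.
ln(280) = 5.635 and ln(470) = 6.153; z_{0.5} = 0, z_{0.82} = 0.9154.
σ = (6.153 − 5.635)/(0.9154 − (0)) = 0.566.
μ = 5.635 − (0)·0.566 = 5.635.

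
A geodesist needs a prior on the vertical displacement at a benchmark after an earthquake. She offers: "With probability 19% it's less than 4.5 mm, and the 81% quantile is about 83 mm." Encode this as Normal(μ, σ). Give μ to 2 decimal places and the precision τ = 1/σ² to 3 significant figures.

μ = 43.75, τ = 0.0005

For Normal(μ,σ), the p-quantile is μ + z_p·σ. Here z_{0.19} = -0.8779, z_{0.81} = 0.8779.
So 4.5 = μ − 0.8779σ and 83 = μ + 0.8779σ.
Subtracting: σ = (83 − 4.5)/(0.8779 − (-0.8779)) = 44.71.
Then μ = 4.5 − (-0.8779)·44.71 = 43.75.
Precision τ = 1/σ² = 1/44.71² = 0.0005.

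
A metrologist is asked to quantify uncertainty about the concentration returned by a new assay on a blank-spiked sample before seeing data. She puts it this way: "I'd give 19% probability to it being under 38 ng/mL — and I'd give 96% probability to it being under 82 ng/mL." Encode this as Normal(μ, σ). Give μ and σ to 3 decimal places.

The p-quantile of Normal(μ,σ) is μ + z_p·σ, with z_{0.19} = -0.8779 and z_{0.96} = 1.751.
Eliminate σ: μ = (z₂·x₁ − z₁·x₂)/(z₂ − z₁) = (1.751·38 − (-0.8779)·82)/2.629 = 52.695.
Then σ = (x₂ − x₁)/(z₂ − z₁) = (82 − 38)/2.629 = 16.739.

μ = 52.695, σ = 16.739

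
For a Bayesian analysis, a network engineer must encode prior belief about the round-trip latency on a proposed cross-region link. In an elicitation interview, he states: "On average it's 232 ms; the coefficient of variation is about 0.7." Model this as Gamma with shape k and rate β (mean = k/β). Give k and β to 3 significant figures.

k ≈ 2.04, β ≈ 0.0088

For Gamma(k, rate β): mean = k/β, variance = k/β², so CV = 1/√k.
CV = 0.7, hence k = 1/CV² = 2.04.
Then β = k/mean = 2.04/232 = 0.0088.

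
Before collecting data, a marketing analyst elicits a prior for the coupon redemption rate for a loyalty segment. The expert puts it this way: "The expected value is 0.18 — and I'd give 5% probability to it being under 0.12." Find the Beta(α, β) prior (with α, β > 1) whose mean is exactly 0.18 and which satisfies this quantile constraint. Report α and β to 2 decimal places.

With mean 0.18 fixed, write α = 0.18s, β = 0.82s where s = α+β.
Need P(θ < 0.12) = 0.05 under Beta(0.18s, 0.82s). Normal approximation: (q−m)/√(m(1−m)/s) ≈ z_{0.05} = -1.64, so s ≈ 0.18·0.82·(-1.64)²/(0.12−0.18)² = 110.9.
At s = 110.9: P(θ<0.12) ≈ 0.038. Adjusting to match 0.05 gives s ≈ 96.64.
So α = 0.18·96.64 ≈ 17.40, β = 0.82·96.64 ≈ 79.25.

α ≈ 17.40, β ≈ 79.25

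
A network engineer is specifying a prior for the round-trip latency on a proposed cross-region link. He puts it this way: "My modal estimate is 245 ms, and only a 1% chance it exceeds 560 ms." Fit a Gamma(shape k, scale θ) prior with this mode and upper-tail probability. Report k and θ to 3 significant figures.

Gamma(k,θ) with k>1 has mode (k−1)θ, so θ = 245/(k−1).
Need P(X < 560) = 0.99 with θ tied to k this way. Start at k = 2, θ = 245: P(X<560) ≈ 0.666.
Too low — raise k to concentrate. Iterating converges to k ≈ 8.
Then θ = 245/(8−1) ≈ 35.

k ≈ 8, θ ≈ 35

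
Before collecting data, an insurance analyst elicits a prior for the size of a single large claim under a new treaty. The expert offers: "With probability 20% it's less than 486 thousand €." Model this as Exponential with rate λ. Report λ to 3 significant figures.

P(T < 486.0) = 1 − e^(−λ·486.0) = 0.2, so λ = −ln(1−0.2)/486.0 = −ln(0.8)/486.0 = 0.000459.

λ ≈ 0.000459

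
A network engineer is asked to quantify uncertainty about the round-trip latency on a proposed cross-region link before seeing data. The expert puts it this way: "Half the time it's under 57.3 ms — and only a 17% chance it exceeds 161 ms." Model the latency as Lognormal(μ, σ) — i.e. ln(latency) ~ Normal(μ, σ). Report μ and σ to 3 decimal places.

If T ~ Lognormal(μ,σ) then ln T ~ Normal(μ,σ), so the p-quantile of ln T is μ + z_p·σ.
ln(57.3) = 4.048 and ln(161) = 5.081; z_{0.5} = 0, z_{0.83} = 0.9542.
σ = (5.081 − 4.048)/(0.9542 − (0)) = 1.083.
μ = 4.048 − (0)·1.083 = 4.048.

μ ≈ 4.048, σ ≈ 1.083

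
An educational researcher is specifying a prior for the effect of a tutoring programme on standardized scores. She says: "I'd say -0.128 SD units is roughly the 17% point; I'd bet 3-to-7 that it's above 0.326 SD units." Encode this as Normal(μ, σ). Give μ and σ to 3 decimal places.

μ = 0.165, σ = 0.307

The p-quantile of Normal(μ,σ) is μ + z_p·σ, with z_{0.17} = -0.9542 and z_{0.7} = 0.5244.
Eliminate σ: μ = (z₂·x₁ − z₁·x₂)/(z₂ − z₁) = (0.5244·-0.128 − (-0.9542)·0.326)/1.479 = 0.165.
Then σ = (x₂ − x₁)/(z₂ − z₁) = (0.326 − -0.128)/1.479 = 0.307.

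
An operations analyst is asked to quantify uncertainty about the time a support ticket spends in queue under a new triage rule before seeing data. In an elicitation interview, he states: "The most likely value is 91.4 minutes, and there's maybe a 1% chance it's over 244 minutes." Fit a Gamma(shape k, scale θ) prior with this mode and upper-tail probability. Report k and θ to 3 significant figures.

k ≈ 5.8, θ ≈ 19.1

Gamma(k,θ) with k>1 has mode (k−1)θ, so θ = 91.4/(k−1).
Need P(X < 244) = 0.99 with θ tied to k this way. Start at k = 2, θ = 91.4: P(X<244) ≈ 0.746.
Too low — raise k to concentrate. Iterating converges to k ≈ 5.8.
Then θ = 91.4/(5.8−1) ≈ 19.1.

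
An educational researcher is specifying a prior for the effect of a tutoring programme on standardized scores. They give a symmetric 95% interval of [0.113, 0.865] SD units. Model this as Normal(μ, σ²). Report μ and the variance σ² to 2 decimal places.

μ = 0.49, σ² = 0.04

A symmetric 95% interval runs μ ± z·σ with z = 1.96.
Half-width = 0.376, so σ = 0.376/1.96 = 0.192 and σ² = 0.04.
μ is the interval midpoint, 0.49.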